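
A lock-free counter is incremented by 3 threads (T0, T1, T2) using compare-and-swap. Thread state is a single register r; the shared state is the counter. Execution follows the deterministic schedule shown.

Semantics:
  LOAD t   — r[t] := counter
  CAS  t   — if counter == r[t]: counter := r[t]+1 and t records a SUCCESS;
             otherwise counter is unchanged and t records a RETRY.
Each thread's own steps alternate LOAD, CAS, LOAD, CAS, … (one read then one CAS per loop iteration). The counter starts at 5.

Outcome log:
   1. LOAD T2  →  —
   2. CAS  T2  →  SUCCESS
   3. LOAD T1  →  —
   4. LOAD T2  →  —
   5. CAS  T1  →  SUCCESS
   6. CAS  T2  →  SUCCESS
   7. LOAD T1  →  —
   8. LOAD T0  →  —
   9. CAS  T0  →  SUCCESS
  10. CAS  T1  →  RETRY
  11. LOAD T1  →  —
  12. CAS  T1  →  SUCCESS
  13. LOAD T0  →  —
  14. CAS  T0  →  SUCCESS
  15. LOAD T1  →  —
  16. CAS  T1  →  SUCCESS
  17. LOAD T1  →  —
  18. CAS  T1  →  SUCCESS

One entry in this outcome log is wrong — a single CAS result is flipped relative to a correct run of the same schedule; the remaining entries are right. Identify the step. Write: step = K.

Reference trace:
#1 T2 reads 5
#2 T2 CAS(5→6) writes; counter now 6
#3 T1 reads 6
#4 T2 reads 6
#5 T1 CAS(6→7) writes; counter now 7
#6 T2 CAS(6→7) fails; counter now 7
#7 T1 reads 7
#8 T0 reads 7
#9 T0 CAS(7→8) writes; counter now 8
#10 T1 CAS(7→8) fails; counter now 8
#11 T1 reads 8
#12 T1 CAS(8→9) writes; counter now 9
#13 T0 reads 9
#14 T0 CAS(9→10) writes; counter now 10
#15 T1 reads 10
#16 T1 CAS(10→11) writes; counter now 11
#17 T1 reads 11
#18 T1 CAS(11→12) writes; counter now 12
Mismatch at 6.

step = 6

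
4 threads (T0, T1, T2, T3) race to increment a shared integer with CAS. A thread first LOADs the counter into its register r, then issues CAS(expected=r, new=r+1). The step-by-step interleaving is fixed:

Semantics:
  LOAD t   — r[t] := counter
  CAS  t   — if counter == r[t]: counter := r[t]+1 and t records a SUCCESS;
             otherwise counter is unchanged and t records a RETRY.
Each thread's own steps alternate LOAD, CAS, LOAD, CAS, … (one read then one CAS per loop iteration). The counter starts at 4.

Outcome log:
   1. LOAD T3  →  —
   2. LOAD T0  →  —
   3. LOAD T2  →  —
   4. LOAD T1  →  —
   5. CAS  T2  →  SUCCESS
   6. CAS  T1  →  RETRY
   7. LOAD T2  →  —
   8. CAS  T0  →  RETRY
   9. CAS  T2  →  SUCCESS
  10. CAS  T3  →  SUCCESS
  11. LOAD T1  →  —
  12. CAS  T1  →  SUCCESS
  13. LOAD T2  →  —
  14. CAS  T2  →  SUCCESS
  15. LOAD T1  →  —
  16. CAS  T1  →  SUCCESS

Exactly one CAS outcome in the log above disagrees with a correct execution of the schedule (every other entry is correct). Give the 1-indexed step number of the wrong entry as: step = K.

Re-executing:
T3 LOAD — after: cnt=4, r=4 — load
T0 LOAD — after: cnt=4, r=4 — load
T2 LOAD — after: cnt=4, r=4 — load
T1 LOAD — after: cnt=4, r=4 — load
T2 CAS — after: cnt=5, r=4 — ok
T1 CAS — after: cnt=5, r=4 — retry
T2 LOAD — after: cnt=5, r=5 — load
T0 CAS — after: cnt=5, r=4 — retry
T2 CAS — after: cnt=6, r=5 — ok
T3 CAS — after: cnt=6, r=4 — retry
T1 LOAD — after: cnt=6, r=6 — load
T1 CAS — after: cnt=7, r=6 — ok
T2 LOAD — after: cnt=7, r=7 — load
T2 CAS — after: cnt=8, r=7 — ok
T1 LOAD — after: cnt=8, r=8 — load
T1 CAS — after: cnt=9, r=8 — ok
Log disagrees first at step 10.

step = 10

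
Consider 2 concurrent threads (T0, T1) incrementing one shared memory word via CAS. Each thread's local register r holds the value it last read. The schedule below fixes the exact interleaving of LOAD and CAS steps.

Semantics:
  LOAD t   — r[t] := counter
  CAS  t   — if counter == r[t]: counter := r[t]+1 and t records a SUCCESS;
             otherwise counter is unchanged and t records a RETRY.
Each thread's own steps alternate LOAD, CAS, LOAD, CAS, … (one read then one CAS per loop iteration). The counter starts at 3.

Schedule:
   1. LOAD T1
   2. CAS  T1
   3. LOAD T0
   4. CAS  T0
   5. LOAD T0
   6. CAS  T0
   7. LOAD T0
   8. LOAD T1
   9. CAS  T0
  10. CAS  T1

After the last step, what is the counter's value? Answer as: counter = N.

[1] T1.load  rd  (counter 3, T1.r 3)
[2] T1.cas  hit  (counter 4, T1.r 3)
[3] T0.load  rd  (counter 4, T0.r 4)
[4] T0.cas  hit  (counter 5, T0.r 4)
[5] T0.load  rd  (counter 5, T0.r 5)
[6] T0.cas  hit  (counter 6, T0.r 5)
[7] T0.load  rd  (counter 6, T0.r 6)
[8] T1.load  rd  (counter 6, T1.r 6)
[9] T0.cas  hit  (counter 7, T0.r 6)
[10] T1.cas  miss  (counter 7, T1.r 6)

counter = 7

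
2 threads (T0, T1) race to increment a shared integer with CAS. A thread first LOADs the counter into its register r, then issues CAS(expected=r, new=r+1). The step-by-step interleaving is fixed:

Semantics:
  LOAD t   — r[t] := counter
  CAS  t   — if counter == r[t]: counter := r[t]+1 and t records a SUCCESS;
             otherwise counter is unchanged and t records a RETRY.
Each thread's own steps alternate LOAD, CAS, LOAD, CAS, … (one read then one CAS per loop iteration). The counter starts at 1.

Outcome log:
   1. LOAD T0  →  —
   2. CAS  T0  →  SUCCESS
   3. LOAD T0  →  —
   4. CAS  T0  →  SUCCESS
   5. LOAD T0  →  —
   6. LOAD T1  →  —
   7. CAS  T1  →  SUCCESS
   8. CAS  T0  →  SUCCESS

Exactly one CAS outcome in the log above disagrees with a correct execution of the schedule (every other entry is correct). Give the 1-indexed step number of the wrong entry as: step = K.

Reference trace:
[1] T0.load  rd  (counter 1, T0.r 1)
[2] T0.cas  hit  (counter 2, T0.r 1)
[3] T0.load  rd  (counter 2, T0.r 2)
[4] T0.cas  hit  (counter 3, T0.r 2)
[5] T0.load  rd  (counter 3, T0.r 3)
[6] T1.load  rd  (counter 3, T1.r 3)
[7] T1.cas  hit  (counter 4, T1.r 3)
[8] T0.cas  miss  (counter 4, T0.r 3)
Flip is step 8.

step = 8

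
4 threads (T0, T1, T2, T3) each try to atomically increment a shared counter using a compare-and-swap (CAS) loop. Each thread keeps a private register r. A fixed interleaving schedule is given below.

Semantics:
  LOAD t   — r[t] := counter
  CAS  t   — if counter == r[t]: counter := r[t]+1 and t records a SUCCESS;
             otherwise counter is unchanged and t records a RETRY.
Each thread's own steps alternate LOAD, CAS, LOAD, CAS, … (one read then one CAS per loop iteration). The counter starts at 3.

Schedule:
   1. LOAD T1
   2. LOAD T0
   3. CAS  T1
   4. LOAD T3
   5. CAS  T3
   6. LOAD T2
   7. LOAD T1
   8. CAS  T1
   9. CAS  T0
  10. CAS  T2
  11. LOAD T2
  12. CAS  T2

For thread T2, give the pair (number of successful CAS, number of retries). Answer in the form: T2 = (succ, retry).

   1) LOAD T1:  M=3  r_T1=3
   2) LOAD T0:  M=3  r_T0=3
   3) CAS  T1:  M=4  r_T1=3 ✓
   4) LOAD T3:  M=4  r_T3=4
   5) CAS  T3:  M=5  r_T3=4 ✓
   6) LOAD T2:  M=5  r_T2=5
   7) LOAD T1:  M=5  r_T1=5
   8) CAS  T1:  M=6  r_T1=5 ✓
   9) CAS  T0:  M=6  r_T0=3 ✗
  10) CAS  T2:  M=6  r_T2=5 ✗
  11) LOAD T2:  M=6  r_T2=6
  12) CAS  T2:  M=7  r_T2=6 ✓

T2 = (1, 1)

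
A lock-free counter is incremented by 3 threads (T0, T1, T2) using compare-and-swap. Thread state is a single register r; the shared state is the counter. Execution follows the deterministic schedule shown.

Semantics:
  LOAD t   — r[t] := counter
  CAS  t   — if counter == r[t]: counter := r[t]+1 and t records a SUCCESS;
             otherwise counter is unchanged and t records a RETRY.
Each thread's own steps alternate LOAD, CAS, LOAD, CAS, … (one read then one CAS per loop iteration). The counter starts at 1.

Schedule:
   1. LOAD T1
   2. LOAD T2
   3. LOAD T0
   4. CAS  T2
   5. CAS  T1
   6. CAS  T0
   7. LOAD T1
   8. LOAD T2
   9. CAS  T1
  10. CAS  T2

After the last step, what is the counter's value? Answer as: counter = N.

counter = 3

T1 LOAD — after: cnt=1, r=1 — load
T2 LOAD — after: cnt=1, r=1 — load
T0 LOAD — after: cnt=1, r=1 — load
T2 CAS — after: cnt=2, r=1 — ok
T1 CAS — after: cnt=2, r=1 — retry
T0 CAS — after: cnt=2, r=1 — retry
T1 LOAD — after: cnt=2, r=2 — load
T2 LOAD — after: cnt=2, r=2 — load
T1 CAS — after: cnt=3, r=2 — ok
T2 CAS — after: cnt=3, r=2 — retry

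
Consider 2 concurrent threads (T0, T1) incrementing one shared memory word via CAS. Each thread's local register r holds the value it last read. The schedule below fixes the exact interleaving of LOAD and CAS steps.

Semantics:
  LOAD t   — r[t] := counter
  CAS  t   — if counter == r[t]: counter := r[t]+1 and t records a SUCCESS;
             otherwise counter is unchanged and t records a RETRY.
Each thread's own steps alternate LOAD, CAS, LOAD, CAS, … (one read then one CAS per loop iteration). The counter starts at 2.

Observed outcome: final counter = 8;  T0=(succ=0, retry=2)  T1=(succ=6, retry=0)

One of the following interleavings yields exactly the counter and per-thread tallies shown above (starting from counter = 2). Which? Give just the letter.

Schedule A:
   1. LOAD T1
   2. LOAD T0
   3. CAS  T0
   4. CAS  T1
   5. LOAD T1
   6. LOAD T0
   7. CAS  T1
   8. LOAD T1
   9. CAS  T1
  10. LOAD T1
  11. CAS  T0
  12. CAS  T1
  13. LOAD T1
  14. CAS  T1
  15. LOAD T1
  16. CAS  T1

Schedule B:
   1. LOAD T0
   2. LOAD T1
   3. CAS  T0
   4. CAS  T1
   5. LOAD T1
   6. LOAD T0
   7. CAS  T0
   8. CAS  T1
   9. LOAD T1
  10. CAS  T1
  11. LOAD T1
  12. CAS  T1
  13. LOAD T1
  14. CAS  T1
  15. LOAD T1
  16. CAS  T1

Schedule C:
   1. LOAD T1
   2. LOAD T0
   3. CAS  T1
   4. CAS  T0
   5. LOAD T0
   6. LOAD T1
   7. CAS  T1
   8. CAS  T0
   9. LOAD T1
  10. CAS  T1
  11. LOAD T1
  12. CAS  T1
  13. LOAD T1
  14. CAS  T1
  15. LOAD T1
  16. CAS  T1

C

Tracing schedule C:
   1) LOAD T1:  M=2  r_T1=2
   2) LOAD T0:  M=2  r_T0=2
   3) CAS  T1:  M=3  r_T1=2 ✓
   4) CAS  T0:  M=3  r_T0=2 ✗
   5) LOAD T0:  M=3  r_T0=3
   6) LOAD T1:  M=3  r_T1=3
   7) CAS  T1:  M=4  r_T1=3 ✓
   8) CAS  T0:  M=4  r_T0=3 ✗
   9) LOAD T1:  M=4  r_T1=4
  10) CAS  T1:  M=5  r_T1=4 ✓
  11) LOAD T1:  M=5  r_T1=5
  12) CAS  T1:  M=6  r_T1=5 ✓
  13) LOAD T1:  M=6  r_T1=6
  14) CAS  T1:  M=7  r_T1=6 ✓
  15) LOAD T1:  M=7  r_T1=7
  16) CAS  T1:  M=8  r_T1=7 ✓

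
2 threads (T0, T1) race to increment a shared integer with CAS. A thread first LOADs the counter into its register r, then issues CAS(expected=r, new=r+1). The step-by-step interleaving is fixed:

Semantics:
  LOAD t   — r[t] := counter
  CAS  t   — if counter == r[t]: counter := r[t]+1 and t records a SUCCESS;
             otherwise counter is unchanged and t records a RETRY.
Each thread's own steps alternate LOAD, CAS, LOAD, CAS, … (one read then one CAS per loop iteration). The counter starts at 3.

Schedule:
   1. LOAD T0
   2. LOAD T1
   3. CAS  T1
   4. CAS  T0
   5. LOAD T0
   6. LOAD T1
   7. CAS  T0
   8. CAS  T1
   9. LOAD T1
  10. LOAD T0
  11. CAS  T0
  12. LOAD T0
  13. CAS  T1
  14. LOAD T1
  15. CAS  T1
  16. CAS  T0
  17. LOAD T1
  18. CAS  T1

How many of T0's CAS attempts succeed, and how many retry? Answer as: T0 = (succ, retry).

   1) LOAD T0:  M=3  r_T0=3
   2) LOAD T1:  M=3  r_T1=3
   3) CAS  T1:  M=4  r_T1=3 ✓
   4) CAS  T0:  M=4  r_T0=3 ✗
   5) LOAD T0:  M=4  r_T0=4
   6) LOAD T1:  M=4  r_T1=4
   7) CAS  T0:  M=5  r_T0=4 ✓
   8) CAS  T1:  M=5  r_T1=4 ✗
   9) LOAD T1:  M=5  r_T1=5
  10) LOAD T0:  M=5  r_T0=5
  11) CAS  T0:  M=6  r_T0=5 ✓
  12) LOAD T0:  M=6  r_T0=6
  13) CAS  T1:  M=6  r_T1=5 ✗
  14) LOAD T1:  M=6  r_T1=6
  15) CAS  T1:  M=7  r_T1=6 ✓
  16) CAS  T0:  M=7  r_T0=6 ✗
  17) LOAD T1:  M=7  r_T1=7
  18) CAS  T1:  M=8  r_T1=7 ✓

T0 = (2, 2)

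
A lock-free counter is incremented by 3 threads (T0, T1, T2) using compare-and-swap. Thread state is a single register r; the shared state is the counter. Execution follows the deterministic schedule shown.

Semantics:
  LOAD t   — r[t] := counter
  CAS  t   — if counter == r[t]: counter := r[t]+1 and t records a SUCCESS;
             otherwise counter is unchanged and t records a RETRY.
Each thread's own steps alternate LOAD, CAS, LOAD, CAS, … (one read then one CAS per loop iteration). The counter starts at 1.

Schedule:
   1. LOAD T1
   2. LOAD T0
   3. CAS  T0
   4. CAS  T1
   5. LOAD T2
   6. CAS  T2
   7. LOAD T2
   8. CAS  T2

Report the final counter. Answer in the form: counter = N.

counter = 4

   1) LOAD T1:  M=1  r_T1=1
   2) LOAD T0:  M=1  r_T0=1
   3) CAS  T0:  M=2  r_T0=1 ✓
   4) CAS  T1:  M=2  r_T1=1 ✗
   5) LOAD T2:  M=2  r_T2=2
   6) CAS  T2:  M=3  r_T2=2 ✓
   7) LOAD T2:  M=3  r_T2=3
   8) CAS  T2:  M=4  r_T2=3 ✓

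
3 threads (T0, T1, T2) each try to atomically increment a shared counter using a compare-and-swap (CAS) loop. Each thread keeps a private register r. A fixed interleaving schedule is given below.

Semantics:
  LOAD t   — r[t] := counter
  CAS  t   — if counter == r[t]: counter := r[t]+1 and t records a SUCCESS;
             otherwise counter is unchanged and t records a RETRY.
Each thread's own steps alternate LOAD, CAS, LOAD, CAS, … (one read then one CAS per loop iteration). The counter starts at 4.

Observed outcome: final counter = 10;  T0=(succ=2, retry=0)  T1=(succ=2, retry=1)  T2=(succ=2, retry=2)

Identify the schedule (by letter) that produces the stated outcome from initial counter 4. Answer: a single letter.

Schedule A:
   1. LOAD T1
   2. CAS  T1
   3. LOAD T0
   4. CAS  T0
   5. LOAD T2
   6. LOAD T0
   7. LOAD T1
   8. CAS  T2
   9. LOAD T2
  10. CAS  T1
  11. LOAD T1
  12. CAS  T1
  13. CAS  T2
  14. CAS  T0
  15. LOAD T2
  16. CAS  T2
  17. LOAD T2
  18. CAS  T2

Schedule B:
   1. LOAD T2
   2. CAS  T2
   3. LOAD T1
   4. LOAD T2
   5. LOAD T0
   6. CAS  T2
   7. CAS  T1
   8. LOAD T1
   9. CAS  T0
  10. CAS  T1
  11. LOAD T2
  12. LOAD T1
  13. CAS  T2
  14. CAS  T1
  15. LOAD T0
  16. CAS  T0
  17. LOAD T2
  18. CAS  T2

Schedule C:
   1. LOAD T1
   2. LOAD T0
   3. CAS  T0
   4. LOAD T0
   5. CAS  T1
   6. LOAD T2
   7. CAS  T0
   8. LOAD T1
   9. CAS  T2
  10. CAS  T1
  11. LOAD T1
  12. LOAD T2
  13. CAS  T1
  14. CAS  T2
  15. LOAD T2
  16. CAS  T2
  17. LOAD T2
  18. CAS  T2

C

Run C:
1. LOAD T1 → mem=4 r[T1]=4 [LOAD]
2. LOAD T0 → mem=4 r[T0]=4 [LOAD]
3. CAS T0 → mem=5 r[T0]=4 [OK]
4. LOAD T0 → mem=5 r[T0]=5 [LOAD]
5. CAS T1 → mem=5 r[T1]=4 [RETRY]
6. LOAD T2 → mem=5 r[T2]=5 [LOAD]
7. CAS T0 → mem=6 r[T0]=5 [OK]
8. LOAD T1 → mem=6 r[T1]=6 [LOAD]
9. CAS T2 → mem=6 r[T2]=5 [RETRY]
10. CAS T1 → mem=7 r[T1]=6 [OK]
11. LOAD T1 → mem=7 r[T1]=7 [LOAD]
12. LOAD T2 → mem=7 r[T2]=7 [LOAD]
13. CAS T1 → mem=8 r[T1]=7 [OK]
14. CAS T2 → mem=8 r[T2]=7 [RETRY]
15. LOAD T2 → mem=8 r[T2]=8 [LOAD]
16. CAS T2 → mem=9 r[T2]=8 [OK]
17. LOAD T2 → mem=9 r[T2]=9 [LOAD]
18. CAS T2 → mem=10 r[T2]=9 [OK]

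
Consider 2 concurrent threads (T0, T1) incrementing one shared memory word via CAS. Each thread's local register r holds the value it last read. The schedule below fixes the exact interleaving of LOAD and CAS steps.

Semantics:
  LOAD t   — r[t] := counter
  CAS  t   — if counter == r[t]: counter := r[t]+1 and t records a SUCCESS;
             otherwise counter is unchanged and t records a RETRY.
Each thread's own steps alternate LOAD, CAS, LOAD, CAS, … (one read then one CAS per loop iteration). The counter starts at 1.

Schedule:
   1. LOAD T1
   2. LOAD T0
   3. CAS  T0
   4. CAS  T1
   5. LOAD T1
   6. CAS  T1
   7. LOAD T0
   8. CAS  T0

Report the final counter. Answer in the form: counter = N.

   1) LOAD T1:  M=1  r_T1=1
   2) LOAD T0:  M=1  r_T0=1
   3) CAS  T0:  M=2  r_T0=1 ✓
   4) CAS  T1:  M=2  r_T1=1 ✗
   5) LOAD T1:  M=2  r_T1=2
   6) CAS  T1:  M=3  r_T1=2 ✓
   7) LOAD T0:  M=3  r_T0=3
   8) CAS  T0:  M=4  r_T0=3 ✓

counter = 4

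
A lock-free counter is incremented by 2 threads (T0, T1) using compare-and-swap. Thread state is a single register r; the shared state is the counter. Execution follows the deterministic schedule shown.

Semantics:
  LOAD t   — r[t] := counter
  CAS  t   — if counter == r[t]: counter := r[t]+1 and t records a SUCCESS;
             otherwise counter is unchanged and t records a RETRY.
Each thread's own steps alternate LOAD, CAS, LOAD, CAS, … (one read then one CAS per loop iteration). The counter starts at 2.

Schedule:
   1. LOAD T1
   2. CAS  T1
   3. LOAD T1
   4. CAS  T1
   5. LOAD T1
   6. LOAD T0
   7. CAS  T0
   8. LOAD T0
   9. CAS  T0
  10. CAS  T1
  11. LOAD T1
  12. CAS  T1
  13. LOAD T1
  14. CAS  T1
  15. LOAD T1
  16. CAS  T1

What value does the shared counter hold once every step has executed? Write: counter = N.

counter = 9

[1] T1.load  rd  (counter 2, T1.r 2)
[2] T1.cas  hit  (counter 3, T1.r 2)
[3] T1.load  rd  (counter 3, T1.r 3)
[4] T1.cas  hit  (counter 4, T1.r 3)
[5] T1.load  rd  (counter 4, T1.r 4)
[6] T0.load  rd  (counter 4, T0.r 4)
[7] T0.cas  hit  (counter 5, T0.r 4)
[8] T0.load  rd  (counter 5, T0.r 5)
[9] T0.cas  hit  (counter 6, T0.r 5)
[10] T1.cas  miss  (counter 6, T1.r 4)
[11] T1.load  rd  (counter 6, T1.r 6)
[12] T1.cas  hit  (counter 7, T1.r 6)
[13] T1.load  rd  (counter 7, T1.r 7)
[14] T1.cas  hit  (counter 8, T1.r 7)
[15] T1.load  rd  (counter 8, T1.r 8)
[16] T1.cas  hit  (counter 9, T1.r 8)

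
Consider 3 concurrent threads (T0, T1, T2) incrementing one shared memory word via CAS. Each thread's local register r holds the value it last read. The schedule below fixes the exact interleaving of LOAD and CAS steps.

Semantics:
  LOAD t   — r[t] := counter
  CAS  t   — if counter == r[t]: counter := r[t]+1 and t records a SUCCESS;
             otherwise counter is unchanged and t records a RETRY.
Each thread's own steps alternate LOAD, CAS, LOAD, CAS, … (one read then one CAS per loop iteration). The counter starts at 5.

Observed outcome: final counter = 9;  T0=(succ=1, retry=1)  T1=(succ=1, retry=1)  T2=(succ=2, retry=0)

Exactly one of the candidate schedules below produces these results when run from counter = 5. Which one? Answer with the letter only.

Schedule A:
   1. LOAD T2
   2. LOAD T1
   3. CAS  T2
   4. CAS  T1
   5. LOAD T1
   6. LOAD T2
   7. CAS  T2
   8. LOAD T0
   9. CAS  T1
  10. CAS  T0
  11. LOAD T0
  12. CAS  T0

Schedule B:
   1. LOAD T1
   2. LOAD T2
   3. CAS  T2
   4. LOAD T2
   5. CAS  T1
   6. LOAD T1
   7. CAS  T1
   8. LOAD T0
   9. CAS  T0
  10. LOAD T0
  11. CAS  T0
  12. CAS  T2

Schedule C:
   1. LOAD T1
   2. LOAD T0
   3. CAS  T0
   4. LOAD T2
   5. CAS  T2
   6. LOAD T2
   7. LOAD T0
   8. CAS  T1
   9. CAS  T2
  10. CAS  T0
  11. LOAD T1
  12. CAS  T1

Tracing schedule C:
1. LOAD T1 → mem=5 r[T1]=5 [LOAD]
2. LOAD T0 → mem=5 r[T0]=5 [LOAD]
3. CAS T0 → mem=6 r[T0]=5 [OK]
4. LOAD T2 → mem=6 r[T2]=6 [LOAD]
5. CAS T2 → mem=7 r[T2]=6 [OK]
6. LOAD T2 → mem=7 r[T2]=7 [LOAD]
7. LOAD T0 → mem=7 r[T0]=7 [LOAD]
8. CAS T1 → mem=7 r[T1]=5 [RETRY]
9. CAS T2 → mem=8 r[T2]=7 [OK]
10. CAS T0 → mem=8 r[T0]=7 [RETRY]
11. LOAD T1 → mem=8 r[T1]=8 [LOAD]
12. CAS T1 → mem=9 r[T1]=8 [OK]

C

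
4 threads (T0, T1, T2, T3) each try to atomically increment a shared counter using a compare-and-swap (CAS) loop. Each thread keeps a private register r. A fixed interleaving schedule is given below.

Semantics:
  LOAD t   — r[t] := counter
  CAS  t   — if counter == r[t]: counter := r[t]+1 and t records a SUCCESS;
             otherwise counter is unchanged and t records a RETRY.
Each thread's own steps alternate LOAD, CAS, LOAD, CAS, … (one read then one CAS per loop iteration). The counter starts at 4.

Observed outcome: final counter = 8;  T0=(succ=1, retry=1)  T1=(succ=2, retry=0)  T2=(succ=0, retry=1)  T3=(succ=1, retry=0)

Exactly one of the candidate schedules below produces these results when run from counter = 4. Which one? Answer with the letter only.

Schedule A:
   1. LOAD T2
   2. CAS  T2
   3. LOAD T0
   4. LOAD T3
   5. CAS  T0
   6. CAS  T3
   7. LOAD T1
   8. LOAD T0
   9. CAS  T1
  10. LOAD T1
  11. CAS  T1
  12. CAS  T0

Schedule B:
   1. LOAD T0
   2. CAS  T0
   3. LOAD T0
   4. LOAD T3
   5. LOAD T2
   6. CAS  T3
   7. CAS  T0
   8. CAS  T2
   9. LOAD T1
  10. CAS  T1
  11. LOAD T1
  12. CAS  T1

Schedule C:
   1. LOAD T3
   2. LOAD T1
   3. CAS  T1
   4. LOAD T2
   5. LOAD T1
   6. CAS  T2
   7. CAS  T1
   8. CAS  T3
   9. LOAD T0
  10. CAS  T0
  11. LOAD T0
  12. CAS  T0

B

Tracing schedule B:
step 1: T0 LOAD ⇒ load; ctr=4 reg=4
step 2: T0 CAS ⇒ ok; ctr=5 reg=4
step 3: T0 LOAD ⇒ load; ctr=5 reg=5
step 4: T3 LOAD ⇒ load; ctr=5 reg=5
step 5: T2 LOAD ⇒ load; ctr=5 reg=5
step 6: T3 CAS ⇒ ok; ctr=6 reg=5
step 7: T0 CAS ⇒ retry; ctr=6 reg=5
step 8: T2 CAS ⇒ retry; ctr=6 reg=5
step 9: T1 LOAD ⇒ load; ctr=6 reg=6
step 10: T1 CAS ⇒ ok; ctr=7 reg=6
step 11: T1 LOAD ⇒ load; ctr=7 reg=7
step 12: T1 CAS ⇒ ok; ctr=8 reg=7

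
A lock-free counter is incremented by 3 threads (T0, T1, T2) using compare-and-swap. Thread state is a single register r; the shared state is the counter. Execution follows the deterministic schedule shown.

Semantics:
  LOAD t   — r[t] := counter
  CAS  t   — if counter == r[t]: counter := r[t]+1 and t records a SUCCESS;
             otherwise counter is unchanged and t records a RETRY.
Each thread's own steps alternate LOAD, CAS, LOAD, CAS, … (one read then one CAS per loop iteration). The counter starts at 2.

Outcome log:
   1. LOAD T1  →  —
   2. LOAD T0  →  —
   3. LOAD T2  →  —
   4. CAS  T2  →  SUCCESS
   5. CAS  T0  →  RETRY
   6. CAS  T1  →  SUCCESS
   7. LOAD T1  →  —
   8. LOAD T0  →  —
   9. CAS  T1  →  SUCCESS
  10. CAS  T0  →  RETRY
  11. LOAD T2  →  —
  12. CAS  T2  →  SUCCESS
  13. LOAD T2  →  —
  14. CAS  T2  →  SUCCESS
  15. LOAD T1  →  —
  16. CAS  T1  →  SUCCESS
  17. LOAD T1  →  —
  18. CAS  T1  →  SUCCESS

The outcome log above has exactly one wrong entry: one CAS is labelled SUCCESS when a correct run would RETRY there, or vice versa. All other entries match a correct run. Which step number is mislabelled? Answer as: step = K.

step = 6

Correct run:
   1) LOAD T1:  M=2  r_T1=2
   2) LOAD T0:  M=2  r_T0=2
   3) LOAD T2:  M=2  r_T2=2
   4) CAS  T2:  M=3  r_T2=2 ✓
   5) CAS  T0:  M=3  r_T0=2 ✗
   6) CAS  T1:  M=3  r_T1=2 ✗
   7) LOAD T1:  M=3  r_T1=3
   8) LOAD T0:  M=3  r_T0=3
   9) CAS  T1:  M=4  r_T1=3 ✓
  10) CAS  T0:  M=4  r_T0=3 ✗
  11) LOAD T2:  M=4  r_T2=4
  12) CAS  T2:  M=5  r_T2=4 ✓
  13) LOAD T2:  M=5  r_T2=5
  14) CAS  T2:  M=6  r_T2=5 ✓
  15) LOAD T1:  M=6  r_T1=6
  16) CAS  T1:  M=7  r_T1=6 ✓
  17) LOAD T1:  M=7  r_T1=7
  18) CAS  T1:  M=8  r_T1=7 ✓
Log disagrees first at step 6.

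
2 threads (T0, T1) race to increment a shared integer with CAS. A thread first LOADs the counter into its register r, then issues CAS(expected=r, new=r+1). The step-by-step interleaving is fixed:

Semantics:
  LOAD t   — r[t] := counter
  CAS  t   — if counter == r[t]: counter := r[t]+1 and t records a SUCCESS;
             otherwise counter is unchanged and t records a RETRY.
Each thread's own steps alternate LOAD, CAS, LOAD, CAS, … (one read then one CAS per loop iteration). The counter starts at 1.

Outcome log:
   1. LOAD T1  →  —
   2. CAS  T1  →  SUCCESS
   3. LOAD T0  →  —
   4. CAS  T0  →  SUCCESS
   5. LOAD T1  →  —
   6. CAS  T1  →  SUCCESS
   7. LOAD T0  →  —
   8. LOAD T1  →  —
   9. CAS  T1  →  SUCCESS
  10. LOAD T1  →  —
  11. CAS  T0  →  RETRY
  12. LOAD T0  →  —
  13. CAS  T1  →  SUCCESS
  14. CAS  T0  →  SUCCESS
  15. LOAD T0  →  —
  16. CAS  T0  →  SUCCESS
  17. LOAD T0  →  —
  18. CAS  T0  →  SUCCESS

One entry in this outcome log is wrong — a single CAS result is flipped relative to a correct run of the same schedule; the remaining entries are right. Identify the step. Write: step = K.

Correct run:
step 1: T1 LOAD ⇒ load; ctr=1 reg=1
step 2: T1 CAS ⇒ ok; ctr=2 reg=1
step 3: T0 LOAD ⇒ load; ctr=2 reg=2
step 4: T0 CAS ⇒ ok; ctr=3 reg=2
step 5: T1 LOAD ⇒ load; ctr=3 reg=3
step 6: T1 CAS ⇒ ok; ctr=4 reg=3
step 7: T0 LOAD ⇒ load; ctr=4 reg=4
step 8: T1 LOAD ⇒ load; ctr=4 reg=4
step 9: T1 CAS ⇒ ok; ctr=5 reg=4
step 10: T1 LOAD ⇒ load; ctr=5 reg=5
step 11: T0 CAS ⇒ retry; ctr=5 reg=4
step 12: T0 LOAD ⇒ load; ctr=5 reg=5
step 13: T1 CAS ⇒ ok; ctr=6 reg=5
step 14: T0 CAS ⇒ retry; ctr=6 reg=5
step 15: T0 LOAD ⇒ load; ctr=6 reg=6
step 16: T0 CAS ⇒ ok; ctr=7 reg=6
step 17: T0 LOAD ⇒ load; ctr=7 reg=7
step 18: T0 CAS ⇒ ok; ctr=8 reg=7
Mismatch at 14.

step = 14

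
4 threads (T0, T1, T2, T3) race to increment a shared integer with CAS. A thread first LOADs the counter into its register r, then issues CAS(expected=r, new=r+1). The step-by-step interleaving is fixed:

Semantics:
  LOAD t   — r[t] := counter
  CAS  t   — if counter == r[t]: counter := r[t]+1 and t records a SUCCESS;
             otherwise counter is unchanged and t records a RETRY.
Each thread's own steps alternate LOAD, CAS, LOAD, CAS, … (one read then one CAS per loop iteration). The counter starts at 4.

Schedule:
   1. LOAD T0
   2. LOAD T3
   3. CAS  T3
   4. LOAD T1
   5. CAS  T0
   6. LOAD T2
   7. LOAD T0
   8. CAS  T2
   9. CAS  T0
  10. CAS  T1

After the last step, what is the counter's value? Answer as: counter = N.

1. LOAD T0 → mem=4 r[T0]=4 [LOAD]
2. LOAD T3 → mem=4 r[T3]=4 [LOAD]
3. CAS T3 → mem=5 r[T3]=4 [OK]
4. LOAD T1 → mem=5 r[T1]=5 [LOAD]
5. CAS T0 → mem=5 r[T0]=4 [RETRY]
6. LOAD T2 → mem=5 r[T2]=5 [LOAD]
7. LOAD T0 → mem=5 r[T0]=5 [LOAD]
8. CAS T2 → mem=6 r[T2]=5 [OK]
9. CAS T0 → mem=6 r[T0]=5 [RETRY]
10. CAS T1 → mem=6 r[T1]=5 [RETRY]

counter = 6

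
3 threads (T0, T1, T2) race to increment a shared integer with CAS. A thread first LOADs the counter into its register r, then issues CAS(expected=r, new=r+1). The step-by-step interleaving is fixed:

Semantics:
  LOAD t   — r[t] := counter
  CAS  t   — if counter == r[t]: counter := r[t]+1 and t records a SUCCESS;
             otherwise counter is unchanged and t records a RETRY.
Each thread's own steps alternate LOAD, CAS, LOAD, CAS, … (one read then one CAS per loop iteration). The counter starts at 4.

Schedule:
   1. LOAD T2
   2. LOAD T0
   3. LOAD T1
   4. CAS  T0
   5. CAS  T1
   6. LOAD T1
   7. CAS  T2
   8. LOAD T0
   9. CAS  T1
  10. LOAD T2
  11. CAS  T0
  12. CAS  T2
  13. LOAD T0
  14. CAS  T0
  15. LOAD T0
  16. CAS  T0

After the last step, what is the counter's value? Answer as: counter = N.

counter = 9

   1) LOAD T2:  M=4  r_T2=4
   2) LOAD T0:  M=4  r_T0=4
   3) LOAD T1:  M=4  r_T1=4
   4) CAS  T0:  M=5  r_T0=4 ✓
   5) CAS  T1:  M=5  r_T1=4 ✗
   6) LOAD T1:  M=5  r_T1=5
   7) CAS  T2:  M=5  r_T2=4 ✗
   8) LOAD T0:  M=5  r_T0=5
   9) CAS  T1:  M=6  r_T1=5 ✓
  10) LOAD T2:  M=6  r_T2=6
  11) CAS  T0:  M=6  r_T0=5 ✗
  12) CAS  T2:  M=7  r_T2=6 ✓
  13) LOAD T0:  M=7  r_T0=7
  14) CAS  T0:  M=8  r_T0=7 ✓
  15) LOAD T0:  M=8  r_T0=8
  16) CAS  T0:  M=9  r_T0=8 ✓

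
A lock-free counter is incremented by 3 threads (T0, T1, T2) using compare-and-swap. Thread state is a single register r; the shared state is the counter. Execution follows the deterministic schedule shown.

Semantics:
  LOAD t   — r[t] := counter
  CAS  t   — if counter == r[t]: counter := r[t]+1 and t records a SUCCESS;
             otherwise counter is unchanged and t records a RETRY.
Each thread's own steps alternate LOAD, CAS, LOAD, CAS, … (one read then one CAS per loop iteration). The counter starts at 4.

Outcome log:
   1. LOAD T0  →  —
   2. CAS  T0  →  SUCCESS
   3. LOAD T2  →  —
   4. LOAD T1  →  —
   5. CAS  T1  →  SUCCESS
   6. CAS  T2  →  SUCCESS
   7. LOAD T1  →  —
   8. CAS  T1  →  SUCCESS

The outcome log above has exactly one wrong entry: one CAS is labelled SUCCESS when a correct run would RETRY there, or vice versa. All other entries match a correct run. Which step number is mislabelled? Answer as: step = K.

step = 6

Reference trace:
[1] T0.load  rd  (counter 4, T0.r 4)
[2] T0.cas  hit  (counter 5, T0.r 4)
[3] T2.load  rd  (counter 5, T2.r 5)
[4] T1.load  rd  (counter 5, T1.r 5)
[5] T1.cas  hit  (counter 6, T1.r 5)
[6] T2.cas  miss  (counter 6, T2.r 5)
[7] T1.load  rd  (counter 6, T1.r 6)
[8] T1.cas  hit  (counter 7, T1.r 6)
Log disagrees first at step 6.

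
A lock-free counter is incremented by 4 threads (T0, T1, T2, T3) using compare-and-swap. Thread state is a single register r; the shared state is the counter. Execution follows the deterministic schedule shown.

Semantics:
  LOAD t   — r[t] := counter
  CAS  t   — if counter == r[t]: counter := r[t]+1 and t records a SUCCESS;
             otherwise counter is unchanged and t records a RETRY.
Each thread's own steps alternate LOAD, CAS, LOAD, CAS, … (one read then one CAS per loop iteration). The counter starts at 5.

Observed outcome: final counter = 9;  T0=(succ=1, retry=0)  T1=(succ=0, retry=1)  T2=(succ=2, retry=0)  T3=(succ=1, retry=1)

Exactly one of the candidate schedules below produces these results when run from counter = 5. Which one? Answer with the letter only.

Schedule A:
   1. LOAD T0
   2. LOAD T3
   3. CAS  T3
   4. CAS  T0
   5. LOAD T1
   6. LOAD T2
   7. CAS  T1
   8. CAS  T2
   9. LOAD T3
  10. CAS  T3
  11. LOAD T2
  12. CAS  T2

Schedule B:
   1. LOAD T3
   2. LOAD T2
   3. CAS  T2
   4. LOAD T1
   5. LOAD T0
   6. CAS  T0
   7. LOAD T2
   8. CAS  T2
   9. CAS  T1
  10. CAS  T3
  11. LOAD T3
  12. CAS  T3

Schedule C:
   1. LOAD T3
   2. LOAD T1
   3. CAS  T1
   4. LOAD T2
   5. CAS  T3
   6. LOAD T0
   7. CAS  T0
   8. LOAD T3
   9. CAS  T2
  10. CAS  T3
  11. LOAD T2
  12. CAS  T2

B

Run B:
1. LOAD T3 → mem=5 r[T3]=5 [LOAD]
2. LOAD T2 → mem=5 r[T2]=5 [LOAD]
3. CAS T2 → mem=6 r[T2]=5 [OK]
4. LOAD T1 → mem=6 r[T1]=6 [LOAD]
5. LOAD T0 → mem=6 r[T0]=6 [LOAD]
6. CAS T0 → mem=7 r[T0]=6 [OK]
7. LOAD T2 → mem=7 r[T2]=7 [LOAD]
8. CAS T2 → mem=8 r[T2]=7 [OK]
9. CAS T1 → mem=8 r[T1]=6 [RETRY]
10. CAS T3 → mem=8 r[T3]=5 [RETRY]
11. LOAD T3 → mem=8 r[T3]=8 [LOAD]
12. CAS T3 → mem=9 r[T3]=8 [OK]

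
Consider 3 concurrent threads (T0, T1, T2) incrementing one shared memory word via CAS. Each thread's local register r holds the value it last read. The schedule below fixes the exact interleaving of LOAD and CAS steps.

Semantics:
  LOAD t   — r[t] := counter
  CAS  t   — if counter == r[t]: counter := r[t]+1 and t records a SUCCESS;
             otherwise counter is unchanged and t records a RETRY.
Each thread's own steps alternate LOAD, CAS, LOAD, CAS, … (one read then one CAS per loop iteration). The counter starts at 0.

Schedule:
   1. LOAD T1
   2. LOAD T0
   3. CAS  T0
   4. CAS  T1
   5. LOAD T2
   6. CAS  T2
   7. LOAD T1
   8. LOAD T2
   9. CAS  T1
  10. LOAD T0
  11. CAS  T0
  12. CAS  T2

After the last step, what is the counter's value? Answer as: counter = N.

1. LOAD T1 → mem=0 r[T1]=0 [LOAD]
2. LOAD T0 → mem=0 r[T0]=0 [LOAD]
3. CAS T0 → mem=1 r[T0]=0 [OK]
4. CAS T1 → mem=1 r[T1]=0 [RETRY]
5. LOAD T2 → mem=1 r[T2]=1 [LOAD]
6. CAS T2 → mem=2 r[T2]=1 [OK]
7. LOAD T1 → mem=2 r[T1]=2 [LOAD]
8. LOAD T2 → mem=2 r[T2]=2 [LOAD]
9. CAS T1 → mem=3 r[T1]=2 [OK]
10. LOAD T0 → mem=3 r[T0]=3 [LOAD]
11. CAS T0 → mem=4 r[T0]=3 [OK]
12. CAS T2 → mem=4 r[T2]=2 [RETRY]

counter = 4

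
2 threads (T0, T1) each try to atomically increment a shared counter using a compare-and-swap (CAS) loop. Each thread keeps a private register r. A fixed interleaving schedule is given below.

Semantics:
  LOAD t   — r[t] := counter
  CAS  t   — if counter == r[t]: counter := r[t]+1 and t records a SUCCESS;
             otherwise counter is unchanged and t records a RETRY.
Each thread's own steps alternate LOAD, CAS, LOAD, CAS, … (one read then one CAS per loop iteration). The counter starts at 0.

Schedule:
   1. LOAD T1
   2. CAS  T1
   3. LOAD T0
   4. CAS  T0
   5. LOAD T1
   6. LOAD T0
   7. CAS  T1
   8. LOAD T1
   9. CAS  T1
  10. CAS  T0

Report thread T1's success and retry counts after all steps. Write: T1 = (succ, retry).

T1 = (3, 0)

step 1: T1 LOAD ⇒ load; ctr=0 reg=0
step 2: T1 CAS ⇒ ok; ctr=1 reg=0
step 3: T0 LOAD ⇒ load; ctr=1 reg=1
step 4: T0 CAS ⇒ ok; ctr=2 reg=1
step 5: T1 LOAD ⇒ load; ctr=2 reg=2
step 6: T0 LOAD ⇒ load; ctr=2 reg=2
step 7: T1 CAS ⇒ ok; ctr=3 reg=2
step 8: T1 LOAD ⇒ load; ctr=3 reg=3
step 9: T1 CAS ⇒ ok; ctr=4 reg=3
step 10: T0 CAS ⇒ retry; ctr=4 reg=2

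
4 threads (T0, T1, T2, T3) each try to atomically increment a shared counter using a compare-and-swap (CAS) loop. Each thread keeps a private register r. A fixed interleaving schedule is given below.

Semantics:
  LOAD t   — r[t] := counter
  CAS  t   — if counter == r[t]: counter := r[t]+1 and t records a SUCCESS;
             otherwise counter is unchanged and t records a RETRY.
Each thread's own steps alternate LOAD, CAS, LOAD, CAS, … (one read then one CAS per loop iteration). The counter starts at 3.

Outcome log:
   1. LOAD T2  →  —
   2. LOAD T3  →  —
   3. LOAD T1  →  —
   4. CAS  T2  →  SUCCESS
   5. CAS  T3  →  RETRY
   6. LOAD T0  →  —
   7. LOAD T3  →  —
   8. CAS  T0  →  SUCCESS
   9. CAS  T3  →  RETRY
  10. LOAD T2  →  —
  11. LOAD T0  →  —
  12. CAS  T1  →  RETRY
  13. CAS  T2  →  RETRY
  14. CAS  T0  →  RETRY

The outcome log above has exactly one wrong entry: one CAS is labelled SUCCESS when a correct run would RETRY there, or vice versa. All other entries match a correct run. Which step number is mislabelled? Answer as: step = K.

step = 13

Correct run:
#1 T2 reads 3
#2 T3 reads 3
#3 T1 reads 3
#4 T2 CAS(3→4) writes; counter now 4
#5 T3 CAS(3→4) fails; counter now 4
#6 T0 reads 4
#7 T3 reads 4
#8 T0 CAS(4→5) writes; counter now 5
#9 T3 CAS(4→5) fails; counter now 5
#10 T2 reads 5
#11 T0 reads 5
#12 T1 CAS(3→4) fails; counter now 5
#13 T2 CAS(5→6) writes; counter now 6
#14 T0 CAS(5→6) fails; counter now 6
Flip is step 13.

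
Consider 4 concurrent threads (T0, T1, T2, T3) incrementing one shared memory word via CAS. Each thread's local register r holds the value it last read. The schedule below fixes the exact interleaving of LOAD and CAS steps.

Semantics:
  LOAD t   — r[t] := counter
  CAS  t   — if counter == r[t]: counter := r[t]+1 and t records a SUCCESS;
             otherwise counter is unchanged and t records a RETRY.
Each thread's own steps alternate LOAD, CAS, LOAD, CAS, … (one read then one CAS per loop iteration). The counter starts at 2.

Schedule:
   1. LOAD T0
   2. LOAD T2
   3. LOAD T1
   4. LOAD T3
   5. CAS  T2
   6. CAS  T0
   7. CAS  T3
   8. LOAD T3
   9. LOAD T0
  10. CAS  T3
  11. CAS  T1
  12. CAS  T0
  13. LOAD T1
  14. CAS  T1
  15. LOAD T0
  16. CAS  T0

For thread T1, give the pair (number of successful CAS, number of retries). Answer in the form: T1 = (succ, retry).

step 1: T0 LOAD ⇒ load; ctr=2 reg=2
step 2: T2 LOAD ⇒ load; ctr=2 reg=2
step 3: T1 LOAD ⇒ load; ctr=2 reg=2
step 4: T3 LOAD ⇒ load; ctr=2 reg=2
step 5: T2 CAS ⇒ ok; ctr=3 reg=2
step 6: T0 CAS ⇒ retry; ctr=3 reg=2
step 7: T3 CAS ⇒ retry; ctr=3 reg=2
step 8: T3 LOAD ⇒ load; ctr=3 reg=3
step 9: T0 LOAD ⇒ load; ctr=3 reg=3
step 10: T3 CAS ⇒ ok; ctr=4 reg=3
step 11: T1 CAS ⇒ retry; ctr=4 reg=2
step 12: T0 CAS ⇒ retry; ctr=4 reg=3
step 13: T1 LOAD ⇒ load; ctr=4 reg=4
step 14: T1 CAS ⇒ ok; ctr=5 reg=4
step 15: T0 LOAD ⇒ load; ctr=5 reg=5
step 16: T0 CAS ⇒ ok; ctr=6 reg=5

T1 = (1, 1)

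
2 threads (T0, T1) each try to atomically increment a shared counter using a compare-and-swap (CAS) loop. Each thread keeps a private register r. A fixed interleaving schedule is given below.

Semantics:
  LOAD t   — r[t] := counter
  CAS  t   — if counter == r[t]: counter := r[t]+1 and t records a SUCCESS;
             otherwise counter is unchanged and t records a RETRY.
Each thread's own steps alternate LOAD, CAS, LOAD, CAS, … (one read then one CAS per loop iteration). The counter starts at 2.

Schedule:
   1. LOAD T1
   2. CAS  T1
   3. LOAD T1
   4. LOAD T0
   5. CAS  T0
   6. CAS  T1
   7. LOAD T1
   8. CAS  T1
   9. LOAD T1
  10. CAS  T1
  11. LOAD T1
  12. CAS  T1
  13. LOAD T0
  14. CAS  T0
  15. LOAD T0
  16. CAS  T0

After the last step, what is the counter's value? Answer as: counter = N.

[1] T1.load  rd  (counter 2, T1.r 2)
[2] T1.cas  hit  (counter 3, T1.r 2)
[3] T1.load  rd  (counter 3, T1.r 3)
[4] T0.load  rd  (counter 3, T0.r 3)
[5] T0.cas  hit  (counter 4, T0.r 3)
[6] T1.cas  miss  (counter 4, T1.r 3)
[7] T1.load  rd  (counter 4, T1.r 4)
[8] T1.cas  hit  (counter 5, T1.r 4)
[9] T1.load  rd  (counter 5, T1.r 5)
[10] T1.cas  hit  (counter 6, T1.r 5)
[11] T1.load  rd  (counter 6, T1.r 6)
[12] T1.cas  hit  (counter 7, T1.r 6)
[13] T0.load  rd  (counter 7, T0.r 7)
[14] T0.cas  hit  (counter 8, T0.r 7)
[15] T0.load  rd  (counter 8, T0.r 8)
[16] T0.cas  hit  (counter 9, T0.r 8)

counter = 9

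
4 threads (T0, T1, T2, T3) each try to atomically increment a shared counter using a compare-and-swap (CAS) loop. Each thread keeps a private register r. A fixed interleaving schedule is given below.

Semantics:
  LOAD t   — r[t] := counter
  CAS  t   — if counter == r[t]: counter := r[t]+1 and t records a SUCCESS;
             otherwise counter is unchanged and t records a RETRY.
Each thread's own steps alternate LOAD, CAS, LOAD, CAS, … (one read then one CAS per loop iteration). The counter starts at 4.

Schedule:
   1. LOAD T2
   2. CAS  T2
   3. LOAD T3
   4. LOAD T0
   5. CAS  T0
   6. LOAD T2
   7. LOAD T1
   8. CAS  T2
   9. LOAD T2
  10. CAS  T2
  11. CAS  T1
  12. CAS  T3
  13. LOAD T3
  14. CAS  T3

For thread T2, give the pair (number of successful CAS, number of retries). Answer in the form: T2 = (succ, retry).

T2 LOAD — after: cnt=4, r=4 — load
T2 CAS — after: cnt=5, r=4 — ok
T3 LOAD — after: cnt=5, r=5 — load
T0 LOAD — after: cnt=5, r=5 — load
T0 CAS — after: cnt=6, r=5 — ok
T2 LOAD — after: cnt=6, r=6 — load
T1 LOAD — after: cnt=6, r=6 — load
T2 CAS — after: cnt=7, r=6 — ok
T2 LOAD — after: cnt=7, r=7 — load
T2 CAS — after: cnt=8, r=7 — ok
T1 CAS — after: cnt=8, r=6 — retry
T3 CAS — after: cnt=8, r=5 — retry
T3 LOAD — after: cnt=8, r=8 — load
T3 CAS — after: cnt=9, r=8 — ok

T2 = (3, 0)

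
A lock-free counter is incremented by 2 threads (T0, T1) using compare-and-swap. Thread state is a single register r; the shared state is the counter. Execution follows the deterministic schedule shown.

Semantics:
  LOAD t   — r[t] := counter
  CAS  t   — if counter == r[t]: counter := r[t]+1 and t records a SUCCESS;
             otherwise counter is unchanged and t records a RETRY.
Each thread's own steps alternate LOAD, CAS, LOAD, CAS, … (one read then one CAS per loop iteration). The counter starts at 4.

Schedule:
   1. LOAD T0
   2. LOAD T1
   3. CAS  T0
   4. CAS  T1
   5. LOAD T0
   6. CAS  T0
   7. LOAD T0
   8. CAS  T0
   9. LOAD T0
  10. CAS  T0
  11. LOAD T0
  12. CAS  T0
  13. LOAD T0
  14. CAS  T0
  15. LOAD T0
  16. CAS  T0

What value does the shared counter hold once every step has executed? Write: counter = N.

1. LOAD T0 → mem=4 r[T0]=4 [LOAD]
2. LOAD T1 → mem=4 r[T1]=4 [LOAD]
3. CAS T0 → mem=5 r[T0]=4 [OK]
4. CAS T1 → mem=5 r[T1]=4 [RETRY]
5. LOAD T0 → mem=5 r[T0]=5 [LOAD]
6. CAS T0 → mem=6 r[T0]=5 [OK]
7. LOAD T0 → mem=6 r[T0]=6 [LOAD]
8. CAS T0 → mem=7 r[T0]=6 [OK]
9. LOAD T0 → mem=7 r[T0]=7 [LOAD]
10. CAS T0 → mem=8 r[T0]=7 [OK]
11. LOAD T0 → mem=8 r[T0]=8 [LOAD]
12. CAS T0 → mem=9 r[T0]=8 [OK]
13. LOAD T0 → mem=9 r[T0]=9 [LOAD]
14. CAS T0 → mem=10 r[T0]=9 [OK]
15. LOAD T0 → mem=10 r[T0]=10 [LOAD]
16. CAS T0 → mem=11 r[T0]=10 [OK]

counter = 11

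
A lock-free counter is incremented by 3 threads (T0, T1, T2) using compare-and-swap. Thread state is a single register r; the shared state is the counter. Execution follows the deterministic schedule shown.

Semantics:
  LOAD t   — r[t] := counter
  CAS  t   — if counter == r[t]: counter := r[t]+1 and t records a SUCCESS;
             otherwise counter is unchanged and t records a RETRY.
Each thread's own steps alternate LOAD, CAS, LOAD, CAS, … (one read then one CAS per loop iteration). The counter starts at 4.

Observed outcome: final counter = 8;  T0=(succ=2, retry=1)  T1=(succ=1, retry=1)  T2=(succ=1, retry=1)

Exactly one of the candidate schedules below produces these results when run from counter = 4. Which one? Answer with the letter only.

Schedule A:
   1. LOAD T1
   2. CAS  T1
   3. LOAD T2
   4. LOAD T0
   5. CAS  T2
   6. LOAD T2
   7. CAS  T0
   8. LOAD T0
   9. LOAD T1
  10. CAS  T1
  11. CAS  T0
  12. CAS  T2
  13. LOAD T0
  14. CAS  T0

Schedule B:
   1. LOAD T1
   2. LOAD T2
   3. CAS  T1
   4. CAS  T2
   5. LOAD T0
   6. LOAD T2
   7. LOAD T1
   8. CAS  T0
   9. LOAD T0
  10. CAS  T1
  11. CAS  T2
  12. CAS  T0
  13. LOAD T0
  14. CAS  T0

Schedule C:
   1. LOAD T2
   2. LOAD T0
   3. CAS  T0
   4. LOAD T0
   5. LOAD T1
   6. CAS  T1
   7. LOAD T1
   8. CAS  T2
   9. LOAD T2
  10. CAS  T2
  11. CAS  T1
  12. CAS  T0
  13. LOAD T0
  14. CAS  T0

C

Simulating candidate C:
[1] T2.load  rd  (counter 4, T2.r 4)
[2] T0.load  rd  (counter 4, T0.r 4)
[3] T0.cas  hit  (counter 5, T0.r 4)
[4] T0.load  rd  (counter 5, T0.r 5)
[5] T1.load  rd  (counter 5, T1.r 5)
[6] T1.cas  hit  (counter 6, T1.r 5)
[7] T1.load  rd  (counter 6, T1.r 6)
[8] T2.cas  miss  (counter 6, T2.r 4)
[9] T2.load  rd  (counter 6, T2.r 6)
[10] T2.cas  hit  (counter 7, T2.r 6)
[11] T1.cas  miss  (counter 7, T1.r 6)
[12] T0.cas  miss  (counter 7, T0.r 5)
[13] T0.load  rd  (counter 7, T0.r 7)
[14] T0.cas  hit  (counter 8, T0.r 7)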